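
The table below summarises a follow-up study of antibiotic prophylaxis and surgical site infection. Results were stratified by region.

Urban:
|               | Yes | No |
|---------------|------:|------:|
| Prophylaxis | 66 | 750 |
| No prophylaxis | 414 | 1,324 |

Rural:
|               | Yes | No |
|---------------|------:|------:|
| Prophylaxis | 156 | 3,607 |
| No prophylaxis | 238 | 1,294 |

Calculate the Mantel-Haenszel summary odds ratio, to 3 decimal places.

OR_MH = Σ(aᵢdᵢ/nᵢ) / Σ(bᵢcᵢ/nᵢ), where nᵢ is the stratum total.
Stratum 1 (Urban): n = 2554; a·d/n = 66·1324/2554 = 34.2146; b·c/n = 750·414/2554 = 121.5740
Stratum 2 (Rural): n = 5295; a·d/n = 156·1294/5295 = 38.1235; b·c/n = 3607·238/5295 = 162.1277
OR_MH = (34.2146 + 38.1235) / (121.5740 + 162.1277) = 72.3381 / 283.7017 = 0.25498

0.255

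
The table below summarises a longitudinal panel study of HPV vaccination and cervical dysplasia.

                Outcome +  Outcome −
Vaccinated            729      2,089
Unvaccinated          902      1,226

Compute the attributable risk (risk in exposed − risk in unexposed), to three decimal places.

Cells: a = 729, b = 2089, c = 902, d = 1226.
Risk in exposed = 729/2818 = 0.258694; risk in unexposed = 902/2128 = 0.423872.
Risk difference = 0.258694 − 0.423872 = -0.165178

-0.165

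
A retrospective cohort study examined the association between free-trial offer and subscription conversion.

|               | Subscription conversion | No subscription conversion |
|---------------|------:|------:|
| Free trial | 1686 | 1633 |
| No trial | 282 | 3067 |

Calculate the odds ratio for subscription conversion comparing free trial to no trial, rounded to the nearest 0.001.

Cells: a = 1686, b = 1633, c = 282, d = 3067.
OR = (a·d)/(b·c) = (1686 × 3067) / (1633 × 282) = 5170962 / 460506 = 11.22887
The odds of subscription conversion are about 11.23 times as high in the free trial group.

11.229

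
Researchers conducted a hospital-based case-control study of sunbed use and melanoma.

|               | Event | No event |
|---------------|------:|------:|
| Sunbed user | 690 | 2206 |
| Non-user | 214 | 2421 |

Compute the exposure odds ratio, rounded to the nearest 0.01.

3.54

Cells: a = 690, b = 2206, c = 214, d = 2421.
OR = (a·d)/(b·c) = (690 × 2421) / (2206 × 214) = 1670490 / 472084 = 3.53854
The odds of melanoma are about 3.54 times as high in the sunbed user group.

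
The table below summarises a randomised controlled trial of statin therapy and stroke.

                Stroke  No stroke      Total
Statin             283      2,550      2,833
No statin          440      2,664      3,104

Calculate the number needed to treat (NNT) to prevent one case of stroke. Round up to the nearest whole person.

24

Risk in treated group = 283/2833 = 0.09989; risk in control = 440/3104 = 0.14175.
Absolute risk reduction = 0.14175 − 0.09989 = 0.04186
NNT = 1 / ARR = 1 / 0.04186 = 23.890 → round up → 24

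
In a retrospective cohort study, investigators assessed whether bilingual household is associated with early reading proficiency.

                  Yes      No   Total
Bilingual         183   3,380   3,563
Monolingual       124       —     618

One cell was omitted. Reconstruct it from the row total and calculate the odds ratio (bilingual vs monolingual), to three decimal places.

0.216

The missing cell is in the unexposed row: 618 − 124 = 494.
So a = 183, b = 3380, c = 124, d = 494.
OR = (a·d)/(b·c) = (183 × 494) / (3380 × 124) = 90402 / 419120 = 0.21569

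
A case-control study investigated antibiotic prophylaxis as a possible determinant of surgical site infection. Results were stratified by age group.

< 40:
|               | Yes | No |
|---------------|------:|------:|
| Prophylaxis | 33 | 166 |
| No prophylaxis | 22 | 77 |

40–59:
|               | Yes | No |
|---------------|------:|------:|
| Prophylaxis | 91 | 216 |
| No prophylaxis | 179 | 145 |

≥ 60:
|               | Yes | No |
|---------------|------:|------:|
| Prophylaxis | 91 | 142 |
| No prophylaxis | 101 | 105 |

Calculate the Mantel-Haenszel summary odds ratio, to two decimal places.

0.48

OR_MH = Σ(aᵢdᵢ/nᵢ) / Σ(bᵢcᵢ/nᵢ), where nᵢ is the stratum total.
Stratum 1 (< 40): n = 298; a·d/n = 33·77/298 = 8.5268; b·c/n = 166·22/298 = 12.2550
Stratum 2 (40–59): n = 631; a·d/n = 91·145/631 = 20.9113; b·c/n = 216·179/631 = 61.2742
Stratum 3 (≥ 60): n = 439; a·d/n = 91·105/439 = 21.7654; b·c/n = 142·101/439 = 32.6697
OR_MH = (8.5268 + 20.9113 + 21.7654) / (12.2550 + 61.2742 + 32.6697) = 51.2035 / 106.1989 = 0.48215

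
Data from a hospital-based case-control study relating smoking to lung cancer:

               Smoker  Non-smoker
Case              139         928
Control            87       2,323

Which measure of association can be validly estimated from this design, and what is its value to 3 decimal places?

3.999

Reading the table with exposure as columns: a = 139 (Smoker, case), b = 87 (Smoker, non-case), c = 928 (Non-smoker, case), d = 2323.
This is a hospital-based case-control study: participants were sampled on outcome status, so risks in the source population cannot be estimated directly — relative risk is not valid here. The odds ratio is the appropriate measure.
OR = (a·d)/(b·c) = (139 × 2323) / (87 × 928) = 322897 / 80736 = 3.99942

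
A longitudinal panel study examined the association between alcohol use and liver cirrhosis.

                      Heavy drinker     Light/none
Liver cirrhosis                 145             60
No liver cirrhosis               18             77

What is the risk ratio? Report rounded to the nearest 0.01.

Reading the table with exposure as columns: a = 145 (Heavy drinker, case), b = 18 (Heavy drinker, non-case), c = 60 (Light/none, case), d = 77.
Risk in exposed = 145/163 = 0.88957; risk in unexposed = 60/137 = 0.43796.
RR = 0.88957 / 0.43796 = 2.03119
The risk among the exposed is 2.03 times that among the unexposed.

2.03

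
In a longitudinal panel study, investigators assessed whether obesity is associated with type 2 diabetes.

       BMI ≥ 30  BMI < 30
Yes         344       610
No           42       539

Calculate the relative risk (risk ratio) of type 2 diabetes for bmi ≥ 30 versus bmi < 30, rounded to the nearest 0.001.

Reading the table with exposure as columns: a = 344 (BMI ≥ 30, case), b = 42 (BMI ≥ 30, non-case), c = 610 (BMI < 30, case), d = 539.
Risk in exposed = 344/386 = 0.89119; risk in unexposed = 610/1149 = 0.53090.
RR = 0.89119 / 0.53090 = 1.67865
The risk among the exposed is 1.68 times that among the unexposed.

1.679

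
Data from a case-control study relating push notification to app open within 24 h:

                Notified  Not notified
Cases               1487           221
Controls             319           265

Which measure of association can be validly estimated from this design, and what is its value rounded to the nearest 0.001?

Reading the table with exposure as columns: a = 1487 (Notified, case), b = 319 (Notified, non-case), c = 221 (Not notified, case), d = 265.
This is a case-control study: participants were sampled on outcome status, so risks in the source population cannot be estimated directly — relative risk is not valid here. The odds ratio is the appropriate measure.
OR = (a·d)/(b·c) = (1487 × 265) / (319 × 221) = 394055 / 70499 = 5.58951

5.590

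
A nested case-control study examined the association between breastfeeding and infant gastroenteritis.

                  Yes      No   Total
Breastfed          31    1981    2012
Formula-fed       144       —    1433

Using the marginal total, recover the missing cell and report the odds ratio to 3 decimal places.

0.140

The missing cell is in the unexposed row: 1433 − 144 = 1289.
So a = 31, b = 1981, c = 144, d = 1289.
OR = (a·d)/(b·c) = (31 × 1289) / (1981 × 144) = 39959 / 285264 = 0.14008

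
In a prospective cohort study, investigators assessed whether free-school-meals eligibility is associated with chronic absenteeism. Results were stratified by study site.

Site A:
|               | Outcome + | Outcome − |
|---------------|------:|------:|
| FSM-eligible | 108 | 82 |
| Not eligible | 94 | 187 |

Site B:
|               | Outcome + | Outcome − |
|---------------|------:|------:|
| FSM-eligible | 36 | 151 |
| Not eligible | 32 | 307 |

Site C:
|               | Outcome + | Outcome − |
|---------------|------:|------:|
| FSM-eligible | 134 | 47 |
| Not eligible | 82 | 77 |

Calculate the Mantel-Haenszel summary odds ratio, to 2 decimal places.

2.55

OR_MH = Σ(aᵢdᵢ/nᵢ) / Σ(bᵢcᵢ/nᵢ), where nᵢ is the stratum total.
Stratum 1 (Site A): n = 471; a·d/n = 108·187/471 = 42.8790; b·c/n = 82·94/471 = 16.3652
Stratum 2 (Site B): n = 526; a·d/n = 36·307/526 = 21.0114; b·c/n = 151·32/526 = 9.1863
Stratum 3 (Site C): n = 340; a·d/n = 134·77/340 = 30.3471; b·c/n = 47·82/340 = 11.3353
OR_MH = (42.8790 + 21.0114 + 30.3471) / (16.3652 + 9.1863 + 11.3353) = 94.2374 / 36.8868 = 2.55478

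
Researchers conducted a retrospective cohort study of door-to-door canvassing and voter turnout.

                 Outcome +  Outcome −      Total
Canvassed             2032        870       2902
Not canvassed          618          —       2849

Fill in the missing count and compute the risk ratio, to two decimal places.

The missing cell is in the unexposed row: 2849 − 618 = 2231.
So a = 2032, b = 870, c = 618, d = 2231.
RR = [a/(a+b)] / [c/(c+d)] = (2032/2902) / (618/2849) = 0.70021/0.21692 = 3.22798

3.23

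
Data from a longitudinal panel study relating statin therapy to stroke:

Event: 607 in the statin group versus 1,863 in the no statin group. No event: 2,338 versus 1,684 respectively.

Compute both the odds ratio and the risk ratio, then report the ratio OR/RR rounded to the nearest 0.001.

0.598

From the description: a = 607, b = 2338, c = 1863, d = 1684.
OR = (607·1684)/(2338·1863) = 1022188/4355694 = 0.23468
Risk in exposed = 607/2945 = 0.20611; risk in unexposed = 1863/3547 = 0.52523; RR = 0.39242
OR/RR = 0.23468 / 0.39242 = 0.59803
The outcome is not rare, so the OR lies further from 1 than the RR.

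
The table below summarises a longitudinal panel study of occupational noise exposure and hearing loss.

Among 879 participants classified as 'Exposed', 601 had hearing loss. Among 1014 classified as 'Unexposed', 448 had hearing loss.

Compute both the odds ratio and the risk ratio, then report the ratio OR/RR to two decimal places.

1.76

From the description: a = 601, b = 278, c = 448, d = 566.
OR = (601·566)/(278·448) = 340166/124544 = 2.73129
Risk in exposed = 601/879 = 0.68373; risk in unexposed = 448/1014 = 0.44181; RR = 1.54755
OR/RR = 2.73129 / 1.54755 = 1.76491
The outcome is not rare, so the OR lies further from 1 than the RR.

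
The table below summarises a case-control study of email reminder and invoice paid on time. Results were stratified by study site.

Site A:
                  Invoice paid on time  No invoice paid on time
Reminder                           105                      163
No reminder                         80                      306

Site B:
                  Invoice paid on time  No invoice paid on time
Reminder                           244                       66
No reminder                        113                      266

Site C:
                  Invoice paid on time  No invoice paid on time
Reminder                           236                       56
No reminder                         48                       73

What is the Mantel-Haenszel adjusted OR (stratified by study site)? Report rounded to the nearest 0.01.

4.96

OR_MH = Σ(aᵢdᵢ/nᵢ) / Σ(bᵢcᵢ/nᵢ), where nᵢ is the stratum total.
Stratum 1 (Site A): n = 654; a·d/n = 105·306/654 = 49.1284; b·c/n = 163·80/654 = 19.9388
Stratum 2 (Site B): n = 689; a·d/n = 244·266/689 = 94.2003; b·c/n = 66·113/689 = 10.8244
Stratum 3 (Site C): n = 413; a·d/n = 236·73/413 = 41.7143; b·c/n = 56·48/413 = 6.5085
OR_MH = (49.1284 + 94.2003 + 41.7143) / (19.9388 + 10.8244 + 6.5085) = 185.0430 / 37.2717 = 4.96471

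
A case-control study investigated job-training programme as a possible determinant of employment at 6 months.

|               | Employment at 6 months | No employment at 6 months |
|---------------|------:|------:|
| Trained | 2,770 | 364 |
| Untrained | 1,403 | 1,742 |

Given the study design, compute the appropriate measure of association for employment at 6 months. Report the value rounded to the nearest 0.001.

9.449

Cells: a = 2770, b = 364, c = 1403, d = 1742.
This is a case-control study: participants were sampled on outcome status, so risks in the source population cannot be estimated directly — relative risk is not valid here. The odds ratio is the appropriate measure.
OR = (a·d)/(b·c) = (2770 × 1742) / (364 × 1403) = 4825340 / 510692 = 9.44863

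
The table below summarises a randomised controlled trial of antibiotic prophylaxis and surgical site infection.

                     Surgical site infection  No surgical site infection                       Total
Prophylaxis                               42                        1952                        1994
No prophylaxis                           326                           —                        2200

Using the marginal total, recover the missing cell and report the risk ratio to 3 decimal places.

The missing cell is in the unexposed row: 2200 − 326 = 1874.
So a = 42, b = 1952, c = 326, d = 1874.
RR = [a/(a+b)] / [c/(c+d)] = (42/1994) / (326/2200) = 0.02106/0.14818 = 0.14214

0.142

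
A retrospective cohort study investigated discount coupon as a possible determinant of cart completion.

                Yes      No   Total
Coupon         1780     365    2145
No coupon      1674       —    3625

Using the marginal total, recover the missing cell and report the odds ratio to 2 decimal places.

5.68

The missing cell is in the unexposed row: 3625 − 1674 = 1951.
So a = 1780, b = 365, c = 1674, d = 1951.
OR = (a·d)/(b·c) = (1780 × 1951) / (365 × 1674) = 3472780 / 611010 = 5.68367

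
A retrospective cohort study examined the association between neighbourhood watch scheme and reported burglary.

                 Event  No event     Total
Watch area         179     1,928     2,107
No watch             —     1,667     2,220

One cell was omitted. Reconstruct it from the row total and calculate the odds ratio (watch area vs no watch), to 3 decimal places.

The missing cell is in the unexposed row: 2220 − 1667 = 553.
So a = 179, b = 1928, c = 553, d = 1667.
OR = (a·d)/(b·c) = (179 × 1667) / (1928 × 553) = 298393 / 1066184 = 0.27987

0.280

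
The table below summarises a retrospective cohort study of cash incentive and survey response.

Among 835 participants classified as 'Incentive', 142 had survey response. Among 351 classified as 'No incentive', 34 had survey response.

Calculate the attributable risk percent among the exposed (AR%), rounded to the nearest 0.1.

43.0

From the description: a = 142, b = 693, c = 34, d = 317.
Risk in exposed = 142/835 = 0.17006; risk in unexposed = 34/351 = 0.09687.
RR = 0.17006/0.09687 = 1.75562
AR% = (RR − 1)/RR × 100 = (1.75562 − 1)/1.75562 × 100 = 43.0400%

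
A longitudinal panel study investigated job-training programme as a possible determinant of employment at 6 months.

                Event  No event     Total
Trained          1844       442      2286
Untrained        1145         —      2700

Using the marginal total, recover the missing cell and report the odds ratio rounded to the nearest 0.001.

The missing cell is in the unexposed row: 2700 − 1145 = 1555.
So a = 1844, b = 442, c = 1145, d = 1555.
OR = (a·d)/(b·c) = (1844 × 1555) / (442 × 1145) = 2867420 / 506090 = 5.66583

5.666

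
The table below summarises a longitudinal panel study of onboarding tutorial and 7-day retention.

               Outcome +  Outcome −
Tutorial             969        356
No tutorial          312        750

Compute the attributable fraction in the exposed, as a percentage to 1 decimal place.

59.8

Cells: a = 969, b = 356, c = 312, d = 750.
Risk in exposed = 969/1325 = 0.73132; risk in unexposed = 312/1062 = 0.29379.
RR = 0.73132/0.29379 = 2.48930
AR% = (RR − 1)/RR × 100 = (2.48930 − 1)/2.48930 × 100 = 59.8281%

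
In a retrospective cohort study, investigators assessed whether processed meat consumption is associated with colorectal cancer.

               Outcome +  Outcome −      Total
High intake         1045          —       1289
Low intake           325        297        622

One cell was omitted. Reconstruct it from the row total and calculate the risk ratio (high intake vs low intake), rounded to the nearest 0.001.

1.552

The missing cell is in the exposed row: 1289 − 1045 = 244.
So a = 1045, b = 244, c = 325, d = 297.
RR = [a/(a+b)] / [c/(c+d)] = (1045/1289) / (325/622) = 0.81071/0.52251 = 1.55157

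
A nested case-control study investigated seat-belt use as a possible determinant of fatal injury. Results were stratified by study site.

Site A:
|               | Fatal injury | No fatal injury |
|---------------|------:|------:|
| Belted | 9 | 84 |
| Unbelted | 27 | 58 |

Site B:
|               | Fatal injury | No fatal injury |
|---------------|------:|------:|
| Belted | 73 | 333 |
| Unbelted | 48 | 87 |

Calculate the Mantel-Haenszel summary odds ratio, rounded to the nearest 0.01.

0.35

OR_MH = Σ(aᵢdᵢ/nᵢ) / Σ(bᵢcᵢ/nᵢ), where nᵢ is the stratum total.
Stratum 1 (Site A): n = 178; a·d/n = 9·58/178 = 2.9326; b·c/n = 84·27/178 = 12.7416
Stratum 2 (Site B): n = 541; a·d/n = 73·87/541 = 11.7394; b·c/n = 333·48/541 = 29.5453
OR_MH = (2.9326 + 11.7394) / (12.7416 + 29.5453) = 14.6720 / 42.2869 = 0.34696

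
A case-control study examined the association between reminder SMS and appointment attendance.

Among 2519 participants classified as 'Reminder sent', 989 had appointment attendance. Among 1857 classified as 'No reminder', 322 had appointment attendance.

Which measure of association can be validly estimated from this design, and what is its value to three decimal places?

3.081

From the description: a = 989, b = 1530, c = 322, d = 1535.
This is a case-control study: participants were sampled on outcome status, so risks in the source population cannot be estimated directly — relative risk is not valid here. The odds ratio is the appropriate measure.
OR = (a·d)/(b·c) = (989 × 1535) / (1530 × 322) = 1518115 / 492660 = 3.08147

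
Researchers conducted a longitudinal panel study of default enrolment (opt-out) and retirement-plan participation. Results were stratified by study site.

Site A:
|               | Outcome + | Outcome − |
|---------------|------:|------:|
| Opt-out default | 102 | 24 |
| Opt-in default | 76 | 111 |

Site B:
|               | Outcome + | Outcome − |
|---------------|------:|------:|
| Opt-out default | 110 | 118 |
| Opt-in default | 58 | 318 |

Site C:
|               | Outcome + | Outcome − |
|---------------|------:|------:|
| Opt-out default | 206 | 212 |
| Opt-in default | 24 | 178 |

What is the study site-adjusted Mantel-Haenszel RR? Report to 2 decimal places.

RR_MH = Σ(aᵢ·n₀ᵢ/nᵢ) / Σ(cᵢ·n₁ᵢ/nᵢ), with n₁ᵢ = aᵢ+bᵢ (exposed), n₀ᵢ = cᵢ+dᵢ (unexposed), nᵢ = n₁ᵢ+n₀ᵢ.
Stratum 1 (Site A): n₁ = 126, n₀ = 187, n = 313; a·n₀/n = 102·187/313 = 60.9393; c·n₁/n = 76·126/313 = 30.5942
Stratum 2 (Site B): n₁ = 228, n₀ = 376, n = 604; a·n₀/n = 110·376/604 = 68.4768; c·n₁/n = 58·228/604 = 21.8940
Stratum 3 (Site C): n₁ = 418, n₀ = 202, n = 620; a·n₀/n = 206·202/620 = 67.1161; c·n₁/n = 24·418/620 = 16.1806
RR_MH = (60.9393 + 68.4768 + 67.1161) / (30.5942 + 21.8940 + 16.1806) = 196.5322 / 68.6689 = 2.86203

2.86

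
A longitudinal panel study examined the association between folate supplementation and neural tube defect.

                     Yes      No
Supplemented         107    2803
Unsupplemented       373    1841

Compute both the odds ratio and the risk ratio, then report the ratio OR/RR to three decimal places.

Cells: a = 107, b = 2803, c = 373, d = 1841.
OR = (107·1841)/(2803·373) = 196987/1045519 = 0.18841
Risk in exposed = 107/2910 = 0.03677; risk in unexposed = 373/2214 = 0.16847; RR = 0.21825
OR/RR = 0.18841 / 0.21825 = 0.86327
The outcome is not rare, so the OR lies further from 1 than the RR.

0.863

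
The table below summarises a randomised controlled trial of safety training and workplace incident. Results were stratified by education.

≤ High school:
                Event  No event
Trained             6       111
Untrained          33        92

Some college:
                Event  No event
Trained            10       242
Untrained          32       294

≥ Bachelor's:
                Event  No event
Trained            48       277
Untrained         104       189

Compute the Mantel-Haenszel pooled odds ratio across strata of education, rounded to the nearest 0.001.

0.293

OR_MH = Σ(aᵢdᵢ/nᵢ) / Σ(bᵢcᵢ/nᵢ), where nᵢ is the stratum total.
Stratum 1 (≤ High school): n = 242; a·d/n = 6·92/242 = 2.2810; b·c/n = 111·33/242 = 15.1364
Stratum 2 (Some college): n = 578; a·d/n = 10·294/578 = 5.0865; b·c/n = 242·32/578 = 13.3979
Stratum 3 (≥ Bachelor's): n = 618; a·d/n = 48·189/618 = 14.6796; b·c/n = 277·104/618 = 46.6149
OR_MH = (2.2810 + 5.0865 + 14.6796) / (15.1364 + 13.3979 + 46.6149) = 22.0471 / 75.1492 = 0.29338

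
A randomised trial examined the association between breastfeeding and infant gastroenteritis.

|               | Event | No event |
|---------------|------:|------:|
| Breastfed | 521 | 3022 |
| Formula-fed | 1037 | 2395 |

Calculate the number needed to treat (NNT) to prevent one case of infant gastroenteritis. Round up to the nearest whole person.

7

Risk in treated group = 521/3543 = 0.14705; risk in control = 1037/3432 = 0.30216.
Absolute risk reduction = 0.30216 − 0.14705 = 0.15511
NNT = 1 / ARR = 1 / 0.15511 = 6.447 → round up → 7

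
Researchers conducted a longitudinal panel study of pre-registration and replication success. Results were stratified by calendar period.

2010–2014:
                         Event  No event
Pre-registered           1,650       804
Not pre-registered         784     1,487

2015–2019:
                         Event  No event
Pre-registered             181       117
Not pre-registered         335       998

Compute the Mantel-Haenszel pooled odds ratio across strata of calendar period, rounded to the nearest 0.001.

4.002

OR_MH = Σ(aᵢdᵢ/nᵢ) / Σ(bᵢcᵢ/nᵢ), where nᵢ is the stratum total.
Stratum 1 (2010–2014): n = 4725; a·d/n = 1650·1487/4725 = 519.2698; b·c/n = 804·784/4725 = 133.4044
Stratum 2 (2015–2019): n = 1631; a·d/n = 181·998/1631 = 110.7529; b·c/n = 117·335/1631 = 24.0313
OR_MH = (519.2698 + 110.7529) / (133.4044 + 24.0313) = 630.0228 / 157.4357 = 4.00178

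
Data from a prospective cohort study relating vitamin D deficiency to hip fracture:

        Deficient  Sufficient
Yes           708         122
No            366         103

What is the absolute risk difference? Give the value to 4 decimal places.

Reading the table with exposure as columns: a = 708 (Deficient, case), b = 366 (Deficient, non-case), c = 122 (Sufficient, case), d = 103.
Risk in exposed = 708/1074 = 0.659218; risk in unexposed = 122/225 = 0.542222.
Risk difference = 0.659218 − 0.542222 = 0.116996

0.1170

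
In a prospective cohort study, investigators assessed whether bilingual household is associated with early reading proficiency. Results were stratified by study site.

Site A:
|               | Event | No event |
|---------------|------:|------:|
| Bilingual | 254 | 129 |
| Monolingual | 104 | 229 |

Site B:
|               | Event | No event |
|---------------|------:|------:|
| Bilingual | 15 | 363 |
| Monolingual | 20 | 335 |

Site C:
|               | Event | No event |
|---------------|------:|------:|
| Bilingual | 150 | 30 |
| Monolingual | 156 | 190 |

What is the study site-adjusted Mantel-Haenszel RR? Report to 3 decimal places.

RR_MH = Σ(aᵢ·n₀ᵢ/nᵢ) / Σ(cᵢ·n₁ᵢ/nᵢ), with n₁ᵢ = aᵢ+bᵢ (exposed), n₀ᵢ = cᵢ+dᵢ (unexposed), nᵢ = n₁ᵢ+n₀ᵢ.
Stratum 1 (Site A): n₁ = 383, n₀ = 333, n = 716; a·n₀/n = 254·333/716 = 118.1313; c·n₁/n = 104·383/716 = 55.6313
Stratum 2 (Site B): n₁ = 378, n₀ = 355, n = 733; a·n₀/n = 15·355/733 = 7.2647; c·n₁/n = 20·378/733 = 10.3138
Stratum 3 (Site C): n₁ = 180, n₀ = 346, n = 526; a·n₀/n = 150·346/526 = 98.6692; c·n₁/n = 156·180/526 = 53.3840
RR_MH = (118.1313 + 7.2647 + 98.6692) / (55.6313 + 10.3138 + 53.3840) = 224.0652 / 119.3291 = 1.87771

1.878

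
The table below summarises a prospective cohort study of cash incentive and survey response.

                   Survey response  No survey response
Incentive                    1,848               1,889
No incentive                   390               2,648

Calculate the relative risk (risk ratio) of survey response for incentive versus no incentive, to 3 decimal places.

3.852

Cells: a = 1848, b = 1889, c = 390, d = 2648.
Risk in exposed = 1848/3737 = 0.49451; risk in unexposed = 390/3038 = 0.12837.
RR = 0.49451 / 0.12837 = 3.85214
The risk among the exposed is 3.85 times that among the unexposed.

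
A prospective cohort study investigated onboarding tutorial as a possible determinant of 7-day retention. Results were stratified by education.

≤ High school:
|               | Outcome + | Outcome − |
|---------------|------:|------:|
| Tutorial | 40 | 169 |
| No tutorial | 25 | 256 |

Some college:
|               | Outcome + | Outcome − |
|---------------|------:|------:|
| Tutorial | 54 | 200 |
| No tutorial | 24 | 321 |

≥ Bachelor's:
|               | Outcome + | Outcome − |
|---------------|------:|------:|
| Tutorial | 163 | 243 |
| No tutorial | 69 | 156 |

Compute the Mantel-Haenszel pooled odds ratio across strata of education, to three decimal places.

OR_MH = Σ(aᵢdᵢ/nᵢ) / Σ(bᵢcᵢ/nᵢ), where nᵢ is the stratum total.
Stratum 1 (≤ High school): n = 490; a·d/n = 40·256/490 = 20.8980; b·c/n = 169·25/490 = 8.6224
Stratum 2 (Some college): n = 599; a·d/n = 54·321/599 = 28.9382; b·c/n = 200·24/599 = 8.0134
Stratum 3 (≥ Bachelor's): n = 631; a·d/n = 163·156/631 = 40.2979; b·c/n = 243·69/631 = 26.5721
OR_MH = (20.8980 + 28.9382 + 40.2979) / (8.6224 + 8.0134 + 26.5721) = 90.1341 / 43.2079 = 2.08606

2.086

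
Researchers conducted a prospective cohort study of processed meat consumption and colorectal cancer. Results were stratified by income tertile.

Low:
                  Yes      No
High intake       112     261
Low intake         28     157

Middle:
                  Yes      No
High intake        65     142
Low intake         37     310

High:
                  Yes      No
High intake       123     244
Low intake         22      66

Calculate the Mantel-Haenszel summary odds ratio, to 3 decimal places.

2.494

OR_MH = Σ(aᵢdᵢ/nᵢ) / Σ(bᵢcᵢ/nᵢ), where nᵢ is the stratum total.
Stratum 1 (Low): n = 558; a·d/n = 112·157/558 = 31.5125; b·c/n = 261·28/558 = 13.0968
Stratum 2 (Middle): n = 554; a·d/n = 65·310/554 = 36.3718; b·c/n = 142·37/554 = 9.4838
Stratum 3 (High): n = 455; a·d/n = 123·66/455 = 17.8418; b·c/n = 244·22/455 = 11.7978
OR_MH = (31.5125 + 36.3718 + 17.8418) / (13.0968 + 9.4838 + 11.7978) = 85.7261 / 34.3783 = 2.49361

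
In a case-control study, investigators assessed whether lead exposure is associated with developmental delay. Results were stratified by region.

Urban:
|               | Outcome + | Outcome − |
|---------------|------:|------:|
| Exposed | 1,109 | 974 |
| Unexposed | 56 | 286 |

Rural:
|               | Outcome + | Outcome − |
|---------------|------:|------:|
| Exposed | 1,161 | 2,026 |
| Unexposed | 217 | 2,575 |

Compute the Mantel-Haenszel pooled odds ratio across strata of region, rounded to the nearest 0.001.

6.569

OR_MH = Σ(aᵢdᵢ/nᵢ) / Σ(bᵢcᵢ/nᵢ), where nᵢ is the stratum total.
Stratum 1 (Urban): n = 2425; a·d/n = 1109·286/2425 = 130.7934; b·c/n = 974·56/2425 = 22.4924
Stratum 2 (Rural): n = 5979; a·d/n = 1161·2575/5979 = 500.0125; b·c/n = 2026·217/5979 = 73.5310
OR_MH = (130.7934 + 500.0125) / (22.4924 + 73.5310) = 630.8059 / 96.0234 = 6.56929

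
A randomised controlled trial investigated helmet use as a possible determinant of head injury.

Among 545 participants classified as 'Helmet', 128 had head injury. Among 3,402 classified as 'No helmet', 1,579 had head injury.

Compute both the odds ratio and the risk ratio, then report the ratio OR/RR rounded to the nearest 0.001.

From the description: a = 128, b = 417, c = 1579, d = 1823.
OR = (128·1823)/(417·1579) = 233344/658443 = 0.35439
Risk in exposed = 128/545 = 0.23486; risk in unexposed = 1579/3402 = 0.46414; RR = 0.50602
OR/RR = 0.35439 / 0.50602 = 0.70035
The outcome is not rare, so the OR lies further from 1 than the RR.

0.700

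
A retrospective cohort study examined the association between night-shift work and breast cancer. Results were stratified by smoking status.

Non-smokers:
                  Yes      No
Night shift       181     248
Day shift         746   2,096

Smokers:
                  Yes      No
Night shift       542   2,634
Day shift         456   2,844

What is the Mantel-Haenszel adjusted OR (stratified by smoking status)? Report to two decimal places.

1.46

OR_MH = Σ(aᵢdᵢ/nᵢ) / Σ(bᵢcᵢ/nᵢ), where nᵢ is the stratum total.
Stratum 1 (Non-smokers): n = 3271; a·d/n = 181·2096/3271 = 115.9817; b·c/n = 248·746/3271 = 56.5601
Stratum 2 (Smokers): n = 6476; a·d/n = 542·2844/6476 = 238.0247; b·c/n = 2634·456/6476 = 185.4700
OR_MH = (115.9817 + 238.0247) / (56.5601 + 185.4700) = 354.0064 / 242.0301 = 1.46265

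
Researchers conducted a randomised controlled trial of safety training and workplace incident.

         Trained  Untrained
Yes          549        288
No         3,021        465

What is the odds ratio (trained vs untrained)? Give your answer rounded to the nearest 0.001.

0.293

Reading the table with exposure as columns: a = 549 (Trained, case), b = 3021 (Trained, non-case), c = 288 (Untrained, case), d = 465.
OR = (a·d)/(b·c) = (549 × 465) / (3021 × 288) = 255285 / 870048 = 0.29341
Exposure is associated with lower odds of workplace incident (OR = 0.29 < 1).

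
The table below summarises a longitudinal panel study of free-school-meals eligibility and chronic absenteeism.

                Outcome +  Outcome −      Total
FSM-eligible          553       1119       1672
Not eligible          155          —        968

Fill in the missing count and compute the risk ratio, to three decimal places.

The missing cell is in the unexposed row: 968 − 155 = 813.
So a = 553, b = 1119, c = 155, d = 813.
RR = [a/(a+b)] / [c/(c+d)] = (553/1672) / (155/968) = 0.33074/0.16012 = 2.06553

2.066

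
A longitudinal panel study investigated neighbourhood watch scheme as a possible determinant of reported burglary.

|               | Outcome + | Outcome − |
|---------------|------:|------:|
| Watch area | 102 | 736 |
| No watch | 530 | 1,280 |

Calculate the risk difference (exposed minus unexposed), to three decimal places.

Cells: a = 102, b = 736, c = 530, d = 1280.
Risk in exposed = 102/838 = 0.121718; risk in unexposed = 530/1810 = 0.292818.
Risk difference = 0.121718 − 0.292818 = -0.171099

-0.171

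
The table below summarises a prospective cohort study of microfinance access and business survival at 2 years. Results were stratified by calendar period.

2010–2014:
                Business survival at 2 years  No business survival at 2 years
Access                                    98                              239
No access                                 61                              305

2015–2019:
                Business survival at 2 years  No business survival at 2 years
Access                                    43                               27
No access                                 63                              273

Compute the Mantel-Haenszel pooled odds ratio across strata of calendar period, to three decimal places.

2.866

OR_MH = Σ(aᵢdᵢ/nᵢ) / Σ(bᵢcᵢ/nᵢ), where nᵢ is the stratum total.
Stratum 1 (2010–2014): n = 703; a·d/n = 98·305/703 = 42.5178; b·c/n = 239·61/703 = 20.7383
Stratum 2 (2015–2019): n = 406; a·d/n = 43·273/406 = 28.9138; b·c/n = 27·63/406 = 4.1897
OR_MH = (42.5178 + 28.9138) / (20.7383 + 4.1897) = 71.4316 / 24.9279 = 2.86552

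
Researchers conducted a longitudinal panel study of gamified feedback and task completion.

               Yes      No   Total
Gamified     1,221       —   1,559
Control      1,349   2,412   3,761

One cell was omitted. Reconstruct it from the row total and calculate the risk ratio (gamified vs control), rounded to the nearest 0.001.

2.184

The missing cell is in the exposed row: 1559 − 1221 = 338.
So a = 1221, b = 338, c = 1349, d = 2412.
RR = [a/(a+b)] / [c/(c+d)] = (1221/1559) / (1349/3761) = 0.78319/0.35868 = 2.18354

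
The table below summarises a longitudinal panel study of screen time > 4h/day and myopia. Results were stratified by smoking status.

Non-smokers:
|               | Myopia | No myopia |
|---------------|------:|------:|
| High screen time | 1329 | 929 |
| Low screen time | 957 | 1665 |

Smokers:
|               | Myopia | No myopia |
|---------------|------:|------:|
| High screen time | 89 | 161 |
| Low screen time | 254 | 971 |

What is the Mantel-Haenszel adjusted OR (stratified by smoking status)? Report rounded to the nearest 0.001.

OR_MH = Σ(aᵢdᵢ/nᵢ) / Σ(bᵢcᵢ/nᵢ), where nᵢ is the stratum total.
Stratum 1 (Non-smokers): n = 4880; a·d/n = 1329·1665/4880 = 453.4395; b·c/n = 929·957/4880 = 182.1830
Stratum 2 (Smokers): n = 1475; a·d/n = 89·971/1475 = 58.5892; b·c/n = 161·254/1475 = 27.7247
OR_MH = (453.4395 + 58.5892) / (182.1830 + 27.7247) = 512.0287 / 209.9077 = 2.43930

2.439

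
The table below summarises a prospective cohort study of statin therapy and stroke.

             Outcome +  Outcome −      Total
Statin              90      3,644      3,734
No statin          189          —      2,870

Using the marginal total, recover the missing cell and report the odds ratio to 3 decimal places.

The missing cell is in the unexposed row: 2870 − 189 = 2681.
So a = 90, b = 3644, c = 189, d = 2681.
OR = (a·d)/(b·c) = (90 × 2681) / (3644 × 189) = 241290 / 688716 = 0.35035

0.350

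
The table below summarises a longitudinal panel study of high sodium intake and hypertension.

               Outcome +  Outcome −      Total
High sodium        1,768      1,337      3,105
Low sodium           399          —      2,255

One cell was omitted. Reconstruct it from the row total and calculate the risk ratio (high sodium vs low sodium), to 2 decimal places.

The missing cell is in the unexposed row: 2255 − 399 = 1856.
So a = 1768, b = 1337, c = 399, d = 1856.
RR = [a/(a+b)] / [c/(c+d)] = (1768/3105) / (399/2255) = 0.56940/0.17694 = 3.21806

3.22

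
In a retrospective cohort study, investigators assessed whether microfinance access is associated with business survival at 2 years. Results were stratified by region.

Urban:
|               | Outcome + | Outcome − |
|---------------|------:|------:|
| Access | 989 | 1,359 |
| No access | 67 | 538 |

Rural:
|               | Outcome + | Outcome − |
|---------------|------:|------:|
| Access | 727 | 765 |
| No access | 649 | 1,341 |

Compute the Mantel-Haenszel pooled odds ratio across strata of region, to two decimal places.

2.65

OR_MH = Σ(aᵢdᵢ/nᵢ) / Σ(bᵢcᵢ/nᵢ), where nᵢ is the stratum total.
Stratum 1 (Urban): n = 2953; a·d/n = 989·538/2953 = 180.1835; b·c/n = 1359·67/2953 = 30.8341
Stratum 2 (Rural): n = 3482; a·d/n = 727·1341/3482 = 279.9848; b·c/n = 765·649/3482 = 142.5862
OR_MH = (180.1835 + 279.9848) / (30.8341 + 142.5862) = 460.1683 / 173.4202 = 2.65349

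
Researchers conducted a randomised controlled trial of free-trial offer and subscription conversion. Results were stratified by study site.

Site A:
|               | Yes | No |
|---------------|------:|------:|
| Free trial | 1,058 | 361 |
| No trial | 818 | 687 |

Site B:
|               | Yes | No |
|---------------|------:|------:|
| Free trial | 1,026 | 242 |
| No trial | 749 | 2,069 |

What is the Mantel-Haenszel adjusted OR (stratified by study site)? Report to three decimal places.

OR_MH = Σ(aᵢdᵢ/nᵢ) / Σ(bᵢcᵢ/nᵢ), where nᵢ is the stratum total.
Stratum 1 (Site A): n = 2924; a·d/n = 1058·687/2924 = 248.5793; b·c/n = 361·818/2924 = 100.9911
Stratum 2 (Site B): n = 4086; a·d/n = 1026·2069/4086 = 519.5286; b·c/n = 242·749/4086 = 44.3607
OR_MH = (248.5793 + 519.5286) / (100.9911 + 44.3607) = 768.1080 / 145.3519 = 5.28447

5.284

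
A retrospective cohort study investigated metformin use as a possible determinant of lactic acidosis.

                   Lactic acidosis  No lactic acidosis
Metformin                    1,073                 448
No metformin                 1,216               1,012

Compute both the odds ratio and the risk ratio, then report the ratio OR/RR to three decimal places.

1.542

Cells: a = 1073, b = 448, c = 1216, d = 1012.
OR = (1073·1012)/(448·1216) = 1085876/544768 = 1.99328
Risk in exposed = 1073/1521 = 0.70546; risk in unexposed = 1216/2228 = 0.54578; RR = 1.29256
OR/RR = 1.99328 / 1.29256 = 1.54211
The outcome is not rare, so the OR lies further from 1 than the RR.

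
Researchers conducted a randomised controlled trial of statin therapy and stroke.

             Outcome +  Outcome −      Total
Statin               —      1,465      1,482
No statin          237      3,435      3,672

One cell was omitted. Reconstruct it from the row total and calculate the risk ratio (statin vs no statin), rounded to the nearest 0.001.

0.178

The missing cell is in the exposed row: 1482 − 1465 = 17.
So a = 17, b = 1465, c = 237, d = 3435.
RR = [a/(a+b)] / [c/(c+d)] = (17/1482) / (237/3672) = 0.01147/0.06454 = 0.17773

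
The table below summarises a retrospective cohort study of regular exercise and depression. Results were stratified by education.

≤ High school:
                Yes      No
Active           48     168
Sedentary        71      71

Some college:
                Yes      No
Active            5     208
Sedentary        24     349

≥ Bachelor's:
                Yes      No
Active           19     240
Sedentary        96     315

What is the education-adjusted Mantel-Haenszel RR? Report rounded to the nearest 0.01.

0.38

RR_MH = Σ(aᵢ·n₀ᵢ/nᵢ) / Σ(cᵢ·n₁ᵢ/nᵢ), with n₁ᵢ = aᵢ+bᵢ (exposed), n₀ᵢ = cᵢ+dᵢ (unexposed), nᵢ = n₁ᵢ+n₀ᵢ.
Stratum 1 (≤ High school): n₁ = 216, n₀ = 142, n = 358; a·n₀/n = 48·142/358 = 19.0391; c·n₁/n = 71·216/358 = 42.8380
Stratum 2 (Some college): n₁ = 213, n₀ = 373, n = 586; a·n₀/n = 5·373/586 = 3.1826; c·n₁/n = 24·213/586 = 8.7235
Stratum 3 (≥ Bachelor's): n₁ = 259, n₀ = 411, n = 670; a·n₀/n = 19·411/670 = 11.6552; c·n₁/n = 96·259/670 = 37.1104
RR_MH = (19.0391 + 3.1826 + 11.6552) / (42.8380 + 8.7235 + 37.1104) = 33.8769 / 88.6720 = 0.38205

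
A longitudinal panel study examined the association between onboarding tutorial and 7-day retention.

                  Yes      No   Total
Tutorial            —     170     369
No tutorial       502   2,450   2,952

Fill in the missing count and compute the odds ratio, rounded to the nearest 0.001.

5.713

The missing cell is in the exposed row: 369 − 170 = 199.
So a = 199, b = 170, c = 502, d = 2450.
OR = (a·d)/(b·c) = (199 × 2450) / (170 × 502) = 487550 / 85340 = 5.71303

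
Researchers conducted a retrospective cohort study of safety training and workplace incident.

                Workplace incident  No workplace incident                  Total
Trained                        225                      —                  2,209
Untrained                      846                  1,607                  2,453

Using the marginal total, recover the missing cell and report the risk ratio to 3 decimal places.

The missing cell is in the exposed row: 2209 − 225 = 1984.
So a = 225, b = 1984, c = 846, d = 1607.
RR = [a/(a+b)] / [c/(c+d)] = (225/2209) / (846/2453) = 0.10186/0.34488 = 0.29533

0.295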